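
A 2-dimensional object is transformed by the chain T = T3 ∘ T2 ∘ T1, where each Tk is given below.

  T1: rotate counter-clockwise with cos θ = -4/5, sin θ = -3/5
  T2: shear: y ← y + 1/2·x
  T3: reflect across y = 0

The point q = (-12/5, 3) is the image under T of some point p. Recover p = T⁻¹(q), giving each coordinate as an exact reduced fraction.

T1 = [-4/5 3/5 0; -3/5 -4/5 0; 0 0 1]
T2·T1 = [-4/5 3/5 0; -1 -1/2 0; 0 0 1]
T3·…·T1 = [-4/5 3/5 0; 1 1/2 0; 0 0 1]
det M = -1; M⁻¹ = [-1/2 3/5 0; 1 4/5 0; 0 0 1]
M⁻¹ · (-12/5, 3)ᵀ = (3, 0)ᵀ

p = (3, 0)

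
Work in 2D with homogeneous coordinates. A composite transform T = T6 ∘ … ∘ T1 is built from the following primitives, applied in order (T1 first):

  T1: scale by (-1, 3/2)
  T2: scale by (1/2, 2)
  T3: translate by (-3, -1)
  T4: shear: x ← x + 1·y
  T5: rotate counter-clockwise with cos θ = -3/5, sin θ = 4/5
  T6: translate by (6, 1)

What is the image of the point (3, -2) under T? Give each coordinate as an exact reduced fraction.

T(p) = (37/2, -4)

T1 scale by (-1, 3/2): (3, -2) → (-3, -3)
T2 scale by (1/2, 2): (-3, -3) → (-3/2, -6)
T3 translate by (-3, -1): (-3/2, -6) → (-9/2, -7)
T4 shear: x ← x + 1·y: (-9/2, -7) → (-23/2, -7)
T5 rotate counter-clockwise with cos θ = -3/5, sin θ = 4/5: (-23/2, -7) → (25/2, -5)
T6 translate by (6, 1): (25/2, -5) → (37/2, -4)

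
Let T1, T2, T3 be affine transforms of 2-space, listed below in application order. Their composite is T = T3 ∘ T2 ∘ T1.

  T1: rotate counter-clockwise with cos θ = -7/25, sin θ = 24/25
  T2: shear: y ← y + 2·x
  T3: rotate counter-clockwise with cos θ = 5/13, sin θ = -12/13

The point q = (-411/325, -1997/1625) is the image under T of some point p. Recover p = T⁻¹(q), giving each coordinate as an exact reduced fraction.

T1 = [-7/25 -24/25 0; 24/25 -7/25 0; 0 0 1]
T2·T1 = [-7/25 -24/25 0; 2/5 -11/5 0; 0 0 1]
T3·…·T1 = [17/65 -12/5 0; 134/325 1/25 0; 0 0 1]
det M = 1; M⁻¹ = [1/25 12/5 0; -134/325 17/65 0; 0 0 1]
M⁻¹ · (-411/325, -1997/1625)ᵀ = (-3, 1/5)ᵀ

p = (-3, 1/5)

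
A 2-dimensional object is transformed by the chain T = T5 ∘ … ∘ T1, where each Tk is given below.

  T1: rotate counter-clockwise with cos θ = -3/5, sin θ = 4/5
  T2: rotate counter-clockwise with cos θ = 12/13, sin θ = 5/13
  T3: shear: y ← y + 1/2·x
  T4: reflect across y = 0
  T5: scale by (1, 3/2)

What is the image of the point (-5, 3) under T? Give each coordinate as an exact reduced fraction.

T1 rotate counter-clockwise with cos θ = -3/5, sin θ = 4/5: (-5, 3) → (3/5, -29/5)
T2 rotate counter-clockwise with cos θ = 12/13, sin θ = 5/13: (3/5, -29/5) → (181/65, -333/65)
T3 shear: y ← y + 1/2·x: (181/65, -333/65) → (181/65, -97/26)
T4 reflect across y = 0: (181/65, -97/26) → (181/65, 97/26)
T5 scale by (1, 3/2): (181/65, 97/26) → (181/65, 291/52)

T(p) = (181/65, 291/52)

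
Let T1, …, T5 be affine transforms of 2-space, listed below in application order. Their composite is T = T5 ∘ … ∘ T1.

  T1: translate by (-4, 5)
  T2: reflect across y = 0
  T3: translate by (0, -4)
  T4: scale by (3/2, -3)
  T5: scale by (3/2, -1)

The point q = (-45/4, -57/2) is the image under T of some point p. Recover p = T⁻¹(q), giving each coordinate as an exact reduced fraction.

T1 = [1 0 -4; 0 1 5; 0 0 1]
T2·T1 = [1 0 -4; 0 -1 -5; 0 0 1]
T3·…·T1 = [1 0 -4; 0 -1 -9; 0 0 1]
T4·…·T1 = [3/2 0 -6; 0 3 27; 0 0 1]
T5·…·T1 = [9/4 0 -9; 0 -3 -27; 0 0 1]
det M = -27/4; M⁻¹ = [4/9 0 4; 0 -1/3 -9; 0 0 1]
M⁻¹ · (-45/4, -57/2)ᵀ = (-1, 1/2)ᵀ

p = (-1, 1/2)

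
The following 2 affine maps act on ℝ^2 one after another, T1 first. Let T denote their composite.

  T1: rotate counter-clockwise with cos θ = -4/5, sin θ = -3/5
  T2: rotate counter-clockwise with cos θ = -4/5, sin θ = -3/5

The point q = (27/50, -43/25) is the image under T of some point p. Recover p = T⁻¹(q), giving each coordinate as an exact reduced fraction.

T1 = [-4/5 3/5 0; -3/5 -4/5 0; 0 0 1]
T2·T1 = [7/25 -24/25 0; 24/25 7/25 0; 0 0 1]
det M = 1; M⁻¹ = [7/25 24/25 0; -24/25 7/25 0; 0 0 1]
M⁻¹ · (27/50, -43/25)ᵀ = (-3/2, -1)ᵀ

p = (-3/2, -1)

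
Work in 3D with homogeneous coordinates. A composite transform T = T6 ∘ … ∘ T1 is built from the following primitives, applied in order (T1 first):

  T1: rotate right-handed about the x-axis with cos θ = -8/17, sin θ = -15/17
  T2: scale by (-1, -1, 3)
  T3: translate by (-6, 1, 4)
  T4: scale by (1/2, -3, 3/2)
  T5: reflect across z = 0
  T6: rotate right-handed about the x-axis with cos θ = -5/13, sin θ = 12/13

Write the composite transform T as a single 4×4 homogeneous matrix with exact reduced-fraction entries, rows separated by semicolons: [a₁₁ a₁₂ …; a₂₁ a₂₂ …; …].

T = [-1/2 0 0 -3; 0 -690/221 -657/221 87/13; 0 -1251/442 360/221 -6/13; 0 0 0 1]

T1 = [1 0 0 0; 0 -8/17 15/17 0; 0 -15/17 -8/17 0; 0 0 0 1]
T2·T1 = [-1 0 0 0; 0 8/17 -15/17 0; 0 -45/17 -24/17 0; 0 0 0 1]
T3·…·T1 = [-1 0 0 -6; 0 8/17 -15/17 1; 0 -45/17 -24/17 4; 0 0 0 1]
T4·…·T1 = [-1/2 0 0 -3; 0 -24/17 45/17 -3; 0 -135/34 -36/17 6; 0 0 0 1]
T5·…·T1 = [-1/2 0 0 -3; 0 -24/17 45/17 -3; 0 135/34 36/17 -6; 0 0 0 1]
T6·…·T1 = [-1/2 0 0 -3; 0 -690/221 -657/221 87/13; 0 -1251/442 360/221 -6/13; 0 0 0 1]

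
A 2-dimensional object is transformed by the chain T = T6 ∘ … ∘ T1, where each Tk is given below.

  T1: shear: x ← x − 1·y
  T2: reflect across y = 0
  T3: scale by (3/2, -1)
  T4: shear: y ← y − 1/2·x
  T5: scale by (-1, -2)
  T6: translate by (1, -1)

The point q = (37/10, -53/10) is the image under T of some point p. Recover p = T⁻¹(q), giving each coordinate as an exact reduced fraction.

T1 = [1 -1 0; 0 1 0; 0 0 1]
T2·T1 = [1 -1 0; 0 -1 0; 0 0 1]
T3·…·T1 = [3/2 -3/2 0; 0 1 0; 0 0 1]
T4·…·T1 = [3/2 -3/2 0; -3/4 7/4 0; 0 0 1]
T5·…·T1 = [-3/2 3/2 0; 3/2 -7/2 0; 0 0 1]
T6·…·T1 = [-3/2 3/2 1; 3/2 -7/2 -1; 0 0 1]
det M = 3; M⁻¹ = [-7/6 -1/2 2/3; -1/2 -1/2 0; 0 0 1]
M⁻¹ · (37/10, -53/10)ᵀ = (-1, 4/5)ᵀ

p = (-1, 4/5)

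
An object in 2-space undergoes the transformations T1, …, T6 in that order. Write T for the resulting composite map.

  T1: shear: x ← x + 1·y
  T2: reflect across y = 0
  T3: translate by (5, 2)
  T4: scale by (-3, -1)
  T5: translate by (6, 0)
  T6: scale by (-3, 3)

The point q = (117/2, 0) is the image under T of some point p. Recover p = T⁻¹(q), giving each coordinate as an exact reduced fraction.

p = (3/2, 2)

T1 = [1 1 0; 0 1 0; 0 0 1]
T2·T1 = [1 1 0; 0 -1 0; 0 0 1]
T3·…·T1 = [1 1 5; 0 -1 2; 0 0 1]
T4·…·T1 = [-3 -3 -15; 0 1 -2; 0 0 1]
T5·…·T1 = [-3 -3 -9; 0 1 -2; 0 0 1]
T6·…·T1 = [9 9 27; 0 3 -6; 0 0 1]
det M = 27; M⁻¹ = [1/9 -1/3 -5; 0 1/3 2; 0 0 1]
M⁻¹ · (117/2, 0)ᵀ = (3/2, 2)ᵀ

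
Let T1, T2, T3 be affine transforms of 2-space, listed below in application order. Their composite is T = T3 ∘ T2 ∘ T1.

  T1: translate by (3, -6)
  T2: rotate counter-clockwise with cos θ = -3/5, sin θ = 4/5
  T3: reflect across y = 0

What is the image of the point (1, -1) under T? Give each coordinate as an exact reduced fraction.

T(p) = (16/5, -37/5)

T1 translate by (3, -6): (1, -1) → (4, -7)
T2 rotate counter-clockwise with cos θ = -3/5, sin θ = 4/5: (4, -7) → (16/5, 37/5)
T3 reflect across y = 0: (16/5, 37/5) → (16/5, -37/5)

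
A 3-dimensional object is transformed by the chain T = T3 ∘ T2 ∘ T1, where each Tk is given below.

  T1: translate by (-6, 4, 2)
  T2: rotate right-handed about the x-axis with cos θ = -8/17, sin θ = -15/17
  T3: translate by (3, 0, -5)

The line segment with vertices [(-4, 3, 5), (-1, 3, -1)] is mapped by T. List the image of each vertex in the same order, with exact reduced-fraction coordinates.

image vertices: (-7, 49/17, -246/17), (-4, -41/17, -198/17)

T1 translate by (-6, 4, 2): (-4, 3, 5) → (-10, 7, 7); (-1, 3, -1) → (-7, 7, 1)
T2 rotate right-handed about the x-axis with cos θ = -8/17, sin θ = -15/17: (-10, 7, 7) → (-10, 49/17, -161/17); (-7, 7, 1) → (-7, -41/17, -113/17)
T3 translate by (3, 0, -5): (-10, 49/17, -161/17) → (-7, 49/17, -246/17); (-7, -41/17, -113/17) → (-4, -41/17, -198/17)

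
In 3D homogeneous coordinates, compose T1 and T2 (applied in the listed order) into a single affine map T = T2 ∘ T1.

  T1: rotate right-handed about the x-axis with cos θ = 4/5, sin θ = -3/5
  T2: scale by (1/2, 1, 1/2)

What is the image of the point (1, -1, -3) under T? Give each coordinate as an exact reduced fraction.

T(p) = (1/2, -13/5, -9/10)

T1 rotate right-handed about the x-axis with cos θ = 4/5, sin θ = -3/5: (1, -1, -3) → (1, -13/5, -9/5)
T2 scale by (1/2, 1, 1/2): (1, -13/5, -9/5) → (1/2, -13/5, -9/10)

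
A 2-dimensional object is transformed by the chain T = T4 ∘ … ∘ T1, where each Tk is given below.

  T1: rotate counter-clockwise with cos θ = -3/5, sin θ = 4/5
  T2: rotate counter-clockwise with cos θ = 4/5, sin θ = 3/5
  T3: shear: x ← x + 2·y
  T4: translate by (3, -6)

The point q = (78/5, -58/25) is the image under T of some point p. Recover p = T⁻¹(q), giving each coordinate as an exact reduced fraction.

T1 = [-3/5 -4/5 0; 4/5 -3/5 0; 0 0 1]
T2·T1 = [-24/25 -7/25 0; 7/25 -24/25 0; 0 0 1]
T3·…·T1 = [-2/5 -11/5 0; 7/25 -24/25 0; 0 0 1]
T4·…·T1 = [-2/5 -11/5 3; 7/25 -24/25 -6; 0 0 1]
det M = 1; M⁻¹ = [-24/25 11/5 402/25; -7/25 -2/5 -39/25; 0 0 1]
M⁻¹ · (78/5, -58/25)ᵀ = (-4, -5)ᵀ

p = (-4, -5)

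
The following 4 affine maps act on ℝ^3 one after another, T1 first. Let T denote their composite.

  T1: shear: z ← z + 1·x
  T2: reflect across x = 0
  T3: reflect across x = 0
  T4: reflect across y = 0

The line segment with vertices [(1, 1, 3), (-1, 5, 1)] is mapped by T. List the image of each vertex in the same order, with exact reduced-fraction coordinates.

image vertices: (1, -1, 4), (-1, -5, 0)

T1 shear: z ← z + 1·x: (1, 1, 3) → (1, 1, 4); (-1, 5, 1) → (-1, 5, 0)
T2 reflect across x = 0: (1, 1, 4) → (-1, 1, 4); (-1, 5, 0) → (1, 5, 0)
T3 reflect across x = 0: (-1, 1, 4) → (1, 1, 4); (1, 5, 0) → (-1, 5, 0)
T4 reflect across y = 0: (1, 1, 4) → (1, -1, 4); (-1, 5, 0) → (-1, -5, 0)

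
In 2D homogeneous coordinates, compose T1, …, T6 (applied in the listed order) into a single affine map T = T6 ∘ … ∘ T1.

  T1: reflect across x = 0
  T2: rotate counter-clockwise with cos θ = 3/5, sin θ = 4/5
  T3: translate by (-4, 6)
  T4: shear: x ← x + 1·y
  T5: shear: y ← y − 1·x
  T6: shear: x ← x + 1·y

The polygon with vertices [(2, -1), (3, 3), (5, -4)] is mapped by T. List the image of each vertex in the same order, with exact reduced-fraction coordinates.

image vertices: (19/5, 22/5), (27/5, 41/5), (-2/5, 19/5)

T1 reflect across x = 0: (2, -1) → (-2, -1); (3, 3) → (-3, 3); (5, -4) → (-5, -4)
T2 rotate counter-clockwise with cos θ = 3/5, sin θ = 4/5: (-2, -1) → (-2/5, -11/5); (-3, 3) → (-21/5, -3/5); (-5, -4) → (1/5, -32/5)
T3 translate by (-4, 6): (-2/5, -11/5) → (-22/5, 19/5); (-21/5, -3/5) → (-41/5, 27/5); (1/5, -32/5) → (-19/5, -2/5)
T4 shear: x ← x + 1·y: (-22/5, 19/5) → (-3/5, 19/5); (-41/5, 27/5) → (-14/5, 27/5); (-19/5, -2/5) → (-21/5, -2/5)
T5 shear: y ← y − 1·x: (-3/5, 19/5) → (-3/5, 22/5); (-14/5, 27/5) → (-14/5, 41/5); (-21/5, -2/5) → (-21/5, 19/5)
T6 shear: x ← x + 1·y: (-3/5, 22/5) → (19/5, 22/5); (-14/5, 41/5) → (27/5, 41/5); (-21/5, 19/5) → (-2/5, 19/5)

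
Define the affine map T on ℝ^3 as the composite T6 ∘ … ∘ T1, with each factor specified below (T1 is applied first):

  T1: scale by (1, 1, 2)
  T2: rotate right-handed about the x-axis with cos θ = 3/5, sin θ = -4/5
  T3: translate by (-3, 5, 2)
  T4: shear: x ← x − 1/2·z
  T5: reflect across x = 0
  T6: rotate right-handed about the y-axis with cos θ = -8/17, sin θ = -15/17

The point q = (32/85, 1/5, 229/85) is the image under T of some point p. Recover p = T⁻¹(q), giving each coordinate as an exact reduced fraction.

p = (0, 0, -3)

T1 = [1 0 0 0; 0 1 0 0; 0 0 2 0; 0 0 0 1]
T2·T1 = [1 0 0 0; 0 3/5 8/5 0; 0 -4/5 6/5 0; 0 0 0 1]
T3·…·T1 = [1 0 0 -3; 0 3/5 8/5 5; 0 -4/5 6/5 2; 0 0 0 1]
T4·…·T1 = [1 2/5 -3/5 -4; 0 3/5 8/5 5; 0 -4/5 6/5 2; 0 0 0 1]
T5·…·T1 = [-1 -2/5 3/5 4; 0 3/5 8/5 5; 0 -4/5 6/5 2; 0 0 0 1]
T6·…·T1 = [8/17 76/85 -114/85 -62/17; 0 3/5 8/5 5; -15/17 2/85 -3/85 44/17; 0 0 0 1]
det M = -2; M⁻¹ = [1/34 0 -19/17 3; 12/17 3/5 32/85 -7/5; -9/34 2/5 -12/85 -13/5; 0 0 0 1]
M⁻¹ · (32/85, 1/5, 229/85)ᵀ = (0, 0, -3)ᵀ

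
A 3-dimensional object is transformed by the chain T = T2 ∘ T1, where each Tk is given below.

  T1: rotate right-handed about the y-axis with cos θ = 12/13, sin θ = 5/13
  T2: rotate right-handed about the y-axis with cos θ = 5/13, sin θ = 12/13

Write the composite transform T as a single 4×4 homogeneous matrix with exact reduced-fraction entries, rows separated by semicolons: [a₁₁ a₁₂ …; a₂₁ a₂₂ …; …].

T1 = [12/13 0 5/13 0; 0 1 0 0; -5/13 0 12/13 0; 0 0 0 1]
T2·T1 = [0 0 1 0; 0 1 0 0; -1 0 0 0; 0 0 0 1]

T = [0 0 1 0; 0 1 0 0; -1 0 0 0; 0 0 0 1]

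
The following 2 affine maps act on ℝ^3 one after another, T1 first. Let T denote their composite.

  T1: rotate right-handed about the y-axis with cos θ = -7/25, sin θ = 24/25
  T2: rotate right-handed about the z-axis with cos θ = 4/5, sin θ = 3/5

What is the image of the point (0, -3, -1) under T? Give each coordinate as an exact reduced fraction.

T1 rotate right-handed about the y-axis with cos θ = -7/25, sin θ = 24/25: (0, -3, -1) → (-24/25, -3, 7/25)
T2 rotate right-handed about the z-axis with cos θ = 4/5, sin θ = 3/5: (-24/25, -3, 7/25) → (129/125, -372/125, 7/25)

T(p) = (129/125, -372/125, 7/25)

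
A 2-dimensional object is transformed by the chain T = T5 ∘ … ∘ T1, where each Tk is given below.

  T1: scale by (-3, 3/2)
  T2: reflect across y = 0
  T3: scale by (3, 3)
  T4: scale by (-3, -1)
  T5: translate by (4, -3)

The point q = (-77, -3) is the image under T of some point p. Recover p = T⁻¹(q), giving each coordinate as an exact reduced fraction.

T1 = [-3 0 0; 0 3/2 0; 0 0 1]
T2·T1 = [-3 0 0; 0 -3/2 0; 0 0 1]
T3·…·T1 = [-9 0 0; 0 -9/2 0; 0 0 1]
T4·…·T1 = [27 0 0; 0 9/2 0; 0 0 1]
T5·…·T1 = [27 0 4; 0 9/2 -3; 0 0 1]
det M = 243/2; M⁻¹ = [1/27 0 -4/27; 0 2/9 2/3; 0 0 1]
M⁻¹ · (-77, -3)ᵀ = (-3, 0)ᵀ

p = (-3, 0)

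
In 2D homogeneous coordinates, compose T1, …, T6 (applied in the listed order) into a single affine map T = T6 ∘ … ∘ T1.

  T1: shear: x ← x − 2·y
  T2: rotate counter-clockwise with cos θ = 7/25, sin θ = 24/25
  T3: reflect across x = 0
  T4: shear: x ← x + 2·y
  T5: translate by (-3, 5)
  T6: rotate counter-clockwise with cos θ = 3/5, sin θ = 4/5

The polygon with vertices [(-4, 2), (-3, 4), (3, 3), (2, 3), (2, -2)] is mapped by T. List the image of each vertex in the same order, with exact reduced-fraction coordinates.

T1 shear: x ← x − 2·y: (-4, 2) → (-8, 2); (-3, 4) → (-11, 4); (3, 3) → (-3, 3); (2, 3) → (-4, 3); (2, -2) → (6, -2)
T2 rotate counter-clockwise with cos θ = 7/25, sin θ = 24/25: (-8, 2) → (-104/25, -178/25); (-11, 4) → (-173/25, -236/25); (-3, 3) → (-93/25, -51/25); (-4, 3) → (-4, -3); (6, -2) → (18/5, 26/5)
T3 reflect across x = 0: (-104/25, -178/25) → (104/25, -178/25); (-173/25, -236/25) → (173/25, -236/25); (-93/25, -51/25) → (93/25, -51/25); (-4, -3) → (4, -3); (18/5, 26/5) → (-18/5, 26/5)
T4 shear: x ← x + 2·y: (104/25, -178/25) → (-252/25, -178/25); (173/25, -236/25) → (-299/25, -236/25); (93/25, -51/25) → (-9/25, -51/25); (4, -3) → (-2, -3); (-18/5, 26/5) → (34/5, 26/5)
T5 translate by (-3, 5): (-252/25, -178/25) → (-327/25, -53/25); (-299/25, -236/25) → (-374/25, -111/25); (-9/25, -51/25) → (-84/25, 74/25); (-2, -3) → (-5, 2); (34/5, 26/5) → (19/5, 51/5)
T6 rotate counter-clockwise with cos θ = 3/5, sin θ = 4/5: (-327/25, -53/25) → (-769/125, -1467/125); (-374/25, -111/25) → (-678/125, -1829/125); (-84/25, 74/25) → (-548/125, -114/125); (-5, 2) → (-23/5, -14/5); (19/5, 51/5) → (-147/25, 229/25)

image vertices: (-769/125, -1467/125), (-678/125, -1829/125), (-548/125, -114/125), (-23/5, -14/5), (-147/25, 229/25)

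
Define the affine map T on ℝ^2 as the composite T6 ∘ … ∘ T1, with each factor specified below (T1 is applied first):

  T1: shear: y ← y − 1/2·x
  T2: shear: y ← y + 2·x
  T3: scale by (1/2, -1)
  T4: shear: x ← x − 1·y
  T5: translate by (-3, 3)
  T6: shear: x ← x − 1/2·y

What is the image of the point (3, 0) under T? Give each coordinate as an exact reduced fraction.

T(p) = (15/4, -3/2)

T1 shear: y ← y − 1/2·x: (3, 0) → (3, -3/2)
T2 shear: y ← y + 2·x: (3, -3/2) → (3, 9/2)
T3 scale by (1/2, -1): (3, 9/2) → (3/2, -9/2)
T4 shear: x ← x − 1·y: (3/2, -9/2) → (6, -9/2)
T5 translate by (-3, 3): (6, -9/2) → (3, -3/2)
T6 shear: x ← x − 1/2·y: (3, -3/2) → (15/4, -3/2)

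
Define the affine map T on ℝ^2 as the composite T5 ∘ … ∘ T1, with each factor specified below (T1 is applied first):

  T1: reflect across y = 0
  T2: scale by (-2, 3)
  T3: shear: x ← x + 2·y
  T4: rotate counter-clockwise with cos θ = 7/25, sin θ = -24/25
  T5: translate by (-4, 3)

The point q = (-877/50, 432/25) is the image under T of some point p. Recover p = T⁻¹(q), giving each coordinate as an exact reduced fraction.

p = (-1/4, 3)

T1 = [1 0 0; 0 -1 0; 0 0 1]
T2·T1 = [-2 0 0; 0 -3 0; 0 0 1]
T3·…·T1 = [-2 -6 0; 0 -3 0; 0 0 1]
T4·…·T1 = [-14/25 -114/25 0; 48/25 123/25 0; 0 0 1]
T5·…·T1 = [-14/25 -114/25 -4; 48/25 123/25 3; 0 0 1]
det M = 6; M⁻¹ = [41/50 19/25 1; -8/25 -7/75 -1; 0 0 1]
M⁻¹ · (-877/50, 432/25)ᵀ = (-1/4, 3)ᵀ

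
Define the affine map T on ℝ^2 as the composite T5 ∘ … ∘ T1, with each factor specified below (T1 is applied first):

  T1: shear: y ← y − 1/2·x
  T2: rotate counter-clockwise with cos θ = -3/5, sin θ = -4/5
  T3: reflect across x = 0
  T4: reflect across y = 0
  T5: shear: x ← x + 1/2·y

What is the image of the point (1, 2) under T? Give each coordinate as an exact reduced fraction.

T1 shear: y ← y − 1/2·x: (1, 2) → (1, 3/2)
T2 rotate counter-clockwise with cos θ = -3/5, sin θ = -4/5: (1, 3/2) → (3/5, -17/10)
T3 reflect across x = 0: (3/5, -17/10) → (-3/5, -17/10)
T4 reflect across y = 0: (-3/5, -17/10) → (-3/5, 17/10)
T5 shear: x ← x + 1/2·y: (-3/5, 17/10) → (1/4, 17/10)

T(p) = (1/4, 17/10)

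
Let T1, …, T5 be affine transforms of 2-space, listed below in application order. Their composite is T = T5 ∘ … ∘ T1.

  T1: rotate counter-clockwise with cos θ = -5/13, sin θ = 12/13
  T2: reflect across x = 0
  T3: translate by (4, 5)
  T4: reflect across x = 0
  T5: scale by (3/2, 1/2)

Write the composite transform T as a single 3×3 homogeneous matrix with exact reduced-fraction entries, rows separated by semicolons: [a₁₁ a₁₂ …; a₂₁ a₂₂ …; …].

T = [-15/26 -18/13 -6; 6/13 -5/26 5/2; 0 0 1]

T1 = [-5/13 -12/13 0; 12/13 -5/13 0; 0 0 1]
T2·T1 = [5/13 12/13 0; 12/13 -5/13 0; 0 0 1]
T3·…·T1 = [5/13 12/13 4; 12/13 -5/13 5; 0 0 1]
T4·…·T1 = [-5/13 -12/13 -4; 12/13 -5/13 5; 0 0 1]
T5·…·T1 = [-15/26 -18/13 -6; 6/13 -5/26 5/2; 0 0 1]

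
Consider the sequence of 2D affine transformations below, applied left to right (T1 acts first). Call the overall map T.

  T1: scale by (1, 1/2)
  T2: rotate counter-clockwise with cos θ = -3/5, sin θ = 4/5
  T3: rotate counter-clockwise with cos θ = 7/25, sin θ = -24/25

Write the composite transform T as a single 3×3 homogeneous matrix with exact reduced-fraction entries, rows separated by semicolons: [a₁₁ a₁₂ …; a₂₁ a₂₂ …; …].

T = [3/5 -2/5 0; 4/5 3/10 0; 0 0 1]

T1 = [1 0 0; 0 1/2 0; 0 0 1]
T2·T1 = [-3/5 -2/5 0; 4/5 -3/10 0; 0 0 1]
T3·…·T1 = [3/5 -2/5 0; 4/5 3/10 0; 0 0 1]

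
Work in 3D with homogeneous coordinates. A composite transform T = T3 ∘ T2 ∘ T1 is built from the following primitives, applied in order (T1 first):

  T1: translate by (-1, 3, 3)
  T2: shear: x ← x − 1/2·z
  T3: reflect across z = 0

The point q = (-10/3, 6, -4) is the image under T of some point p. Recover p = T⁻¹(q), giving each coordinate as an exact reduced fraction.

T1 = [1 0 0 -1; 0 1 0 3; 0 0 1 3; 0 0 0 1]
T2·T1 = [1 0 -1/2 -5/2; 0 1 0 3; 0 0 1 3; 0 0 0 1]
T3·…·T1 = [1 0 -1/2 -5/2; 0 1 0 3; 0 0 -1 -3; 0 0 0 1]
det M = -1; M⁻¹ = [1 0 -1/2 1; 0 1 0 -3; 0 0 -1 -3; 0 0 0 1]
M⁻¹ · (-10/3, 6, -4)ᵀ = (-1/3, 3, 1)ᵀ

p = (-1/3, 3, 1)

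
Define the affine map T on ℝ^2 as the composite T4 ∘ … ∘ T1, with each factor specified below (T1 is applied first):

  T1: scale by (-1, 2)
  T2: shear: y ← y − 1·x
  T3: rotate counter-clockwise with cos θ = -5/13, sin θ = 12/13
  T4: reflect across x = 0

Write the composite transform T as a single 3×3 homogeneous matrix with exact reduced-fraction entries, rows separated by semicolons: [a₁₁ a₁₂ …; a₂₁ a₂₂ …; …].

T1 = [-1 0 0; 0 2 0; 0 0 1]
T2·T1 = [-1 0 0; 1 2 0; 0 0 1]
T3·…·T1 = [-7/13 -24/13 0; -17/13 -10/13 0; 0 0 1]
T4·…·T1 = [7/13 24/13 0; -17/13 -10/13 0; 0 0 1]

T = [7/13 24/13 0; -17/13 -10/13 0; 0 0 1]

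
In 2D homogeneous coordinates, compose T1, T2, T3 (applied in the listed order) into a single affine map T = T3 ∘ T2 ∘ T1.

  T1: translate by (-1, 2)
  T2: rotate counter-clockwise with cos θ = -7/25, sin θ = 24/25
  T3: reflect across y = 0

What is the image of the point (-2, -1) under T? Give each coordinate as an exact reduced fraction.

T1 translate by (-1, 2): (-2, -1) → (-3, 1)
T2 rotate counter-clockwise with cos θ = -7/25, sin θ = 24/25: (-3, 1) → (-3/25, -79/25)
T3 reflect across y = 0: (-3/25, -79/25) → (-3/25, 79/25)

T(p) = (-3/25, 79/25)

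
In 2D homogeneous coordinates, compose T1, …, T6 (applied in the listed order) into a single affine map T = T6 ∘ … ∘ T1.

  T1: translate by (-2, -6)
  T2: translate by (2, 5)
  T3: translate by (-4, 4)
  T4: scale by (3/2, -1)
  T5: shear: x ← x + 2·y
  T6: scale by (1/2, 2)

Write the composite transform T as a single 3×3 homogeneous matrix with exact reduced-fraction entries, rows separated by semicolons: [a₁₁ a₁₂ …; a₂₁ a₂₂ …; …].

T = [3/4 -1 -6; 0 -2 -6; 0 0 1]

T1 = [1 0 -2; 0 1 -6; 0 0 1]
T2·T1 = [1 0 0; 0 1 -1; 0 0 1]
T3·…·T1 = [1 0 -4; 0 1 3; 0 0 1]
T4·…·T1 = [3/2 0 -6; 0 -1 -3; 0 0 1]
T5·…·T1 = [3/2 -2 -12; 0 -1 -3; 0 0 1]
T6·…·T1 = [3/4 -1 -6; 0 -2 -6; 0 0 1]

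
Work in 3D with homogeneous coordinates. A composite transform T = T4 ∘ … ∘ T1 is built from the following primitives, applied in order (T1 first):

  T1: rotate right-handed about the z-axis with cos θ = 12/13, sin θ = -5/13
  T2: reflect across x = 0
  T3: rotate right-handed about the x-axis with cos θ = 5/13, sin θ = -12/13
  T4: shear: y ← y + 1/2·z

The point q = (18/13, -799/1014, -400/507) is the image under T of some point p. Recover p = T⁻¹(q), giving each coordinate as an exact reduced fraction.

T1 = [12/13 5/13 0 0; -5/13 12/13 0 0; 0 0 1 0; 0 0 0 1]
T2·T1 = [-12/13 -5/13 0 0; -5/13 12/13 0 0; 0 0 1 0; 0 0 0 1]
T3·…·T1 = [-12/13 -5/13 0 0; -25/169 60/169 12/13 0; 60/169 -144/169 5/13 0; 0 0 0 1]
T4·…·T1 = [-12/13 -5/13 0 0; 5/169 -12/169 29/26 0; 60/169 -144/169 5/13 0; 0 0 0 1]
det M = -1; M⁻¹ = [-12/13 -25/169 145/338 0; -5/13 60/169 -174/169 0; 0 12/13 -1/13 0; 0 0 0 1]
M⁻¹ · (18/13, -799/1014, -400/507)ᵀ = (-3/2, 0, -2/3)ᵀ

p = (-3/2, 0, -2/3)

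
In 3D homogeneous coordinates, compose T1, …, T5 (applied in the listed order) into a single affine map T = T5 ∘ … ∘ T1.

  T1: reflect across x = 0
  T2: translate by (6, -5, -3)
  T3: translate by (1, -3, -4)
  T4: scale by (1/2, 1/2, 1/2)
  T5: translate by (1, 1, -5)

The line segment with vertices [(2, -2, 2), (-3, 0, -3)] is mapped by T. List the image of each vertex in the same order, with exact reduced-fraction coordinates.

image vertices: (7/2, -4, -15/2), (6, -3, -10)

T1 reflect across x = 0: (2, -2, 2) → (-2, -2, 2); (-3, 0, -3) → (3, 0, -3)
T2 translate by (6, -5, -3): (-2, -2, 2) → (4, -7, -1); (3, 0, -3) → (9, -5, -6)
T3 translate by (1, -3, -4): (4, -7, -1) → (5, -10, -5); (9, -5, -6) → (10, -8, -10)
T4 scale by (1/2, 1/2, 1/2): (5, -10, -5) → (5/2, -5, -5/2); (10, -8, -10) → (5, -4, -5)
T5 translate by (1, 1, -5): (5/2, -5, -5/2) → (7/2, -4, -15/2); (5, -4, -5) → (6, -3, -10)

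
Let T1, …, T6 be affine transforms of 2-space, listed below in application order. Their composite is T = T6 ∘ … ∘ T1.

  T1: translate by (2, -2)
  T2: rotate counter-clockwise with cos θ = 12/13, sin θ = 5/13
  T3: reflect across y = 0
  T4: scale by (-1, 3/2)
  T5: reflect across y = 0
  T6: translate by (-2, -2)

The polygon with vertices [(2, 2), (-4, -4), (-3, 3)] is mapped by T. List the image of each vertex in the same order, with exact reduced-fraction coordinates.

T1 translate by (2, -2): (2, 2) → (4, 0); (-4, -4) → (-2, -6); (-3, 3) → (-1, 1)
T2 rotate counter-clockwise with cos θ = 12/13, sin θ = 5/13: (4, 0) → (48/13, 20/13); (-2, -6) → (6/13, -82/13); (-1, 1) → (-17/13, 7/13)
T3 reflect across y = 0: (48/13, 20/13) → (48/13, -20/13); (6/13, -82/13) → (6/13, 82/13); (-17/13, 7/13) → (-17/13, -7/13)
T4 scale by (-1, 3/2): (48/13, -20/13) → (-48/13, -30/13); (6/13, 82/13) → (-6/13, 123/13); (-17/13, -7/13) → (17/13, -21/26)
T5 reflect across y = 0: (-48/13, -30/13) → (-48/13, 30/13); (-6/13, 123/13) → (-6/13, -123/13); (17/13, -21/26) → (17/13, 21/26)
T6 translate by (-2, -2): (-48/13, 30/13) → (-74/13, 4/13); (-6/13, -123/13) → (-32/13, -149/13); (17/13, 21/26) → (-9/13, -31/26)

image vertices: (-74/13, 4/13), (-32/13, -149/13), (-9/13, -31/26)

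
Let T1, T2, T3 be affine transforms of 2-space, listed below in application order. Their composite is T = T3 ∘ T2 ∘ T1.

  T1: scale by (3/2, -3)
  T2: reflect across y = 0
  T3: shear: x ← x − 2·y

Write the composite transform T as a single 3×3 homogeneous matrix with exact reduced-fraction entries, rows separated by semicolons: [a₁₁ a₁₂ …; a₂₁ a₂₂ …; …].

T = [3/2 -6 0; 0 3 0; 0 0 1]

T1 = [3/2 0 0; 0 -3 0; 0 0 1]
T2·T1 = [3/2 0 0; 0 3 0; 0 0 1]
T3·…·T1 = [3/2 -6 0; 0 3 0; 0 0 1]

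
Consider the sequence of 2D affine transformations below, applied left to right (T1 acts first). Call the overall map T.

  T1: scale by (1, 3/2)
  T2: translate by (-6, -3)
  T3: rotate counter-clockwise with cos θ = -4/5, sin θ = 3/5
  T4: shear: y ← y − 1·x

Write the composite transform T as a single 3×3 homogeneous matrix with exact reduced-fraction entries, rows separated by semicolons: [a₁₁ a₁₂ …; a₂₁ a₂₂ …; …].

T1 = [1 0 0; 0 3/2 0; 0 0 1]
T2·T1 = [1 0 -6; 0 3/2 -3; 0 0 1]
T3·…·T1 = [-4/5 -9/10 33/5; 3/5 -6/5 -6/5; 0 0 1]
T4·…·T1 = [-4/5 -9/10 33/5; 7/5 -3/10 -39/5; 0 0 1]

T = [-4/5 -9/10 33/5; 7/5 -3/10 -39/5; 0 0 1]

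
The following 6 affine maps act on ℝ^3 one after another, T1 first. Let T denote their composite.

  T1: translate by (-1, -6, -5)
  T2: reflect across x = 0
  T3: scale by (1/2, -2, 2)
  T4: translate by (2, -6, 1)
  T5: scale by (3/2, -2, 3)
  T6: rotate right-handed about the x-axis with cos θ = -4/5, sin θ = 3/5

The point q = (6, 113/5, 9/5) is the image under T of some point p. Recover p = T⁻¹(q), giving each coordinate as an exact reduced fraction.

p = (-3, -5/4, 2)

T1 = [1 0 0 -1; 0 1 0 -6; 0 0 1 -5; 0 0 0 1]
T2·T1 = [-1 0 0 1; 0 1 0 -6; 0 0 1 -5; 0 0 0 1]
T3·…·T1 = [-1/2 0 0 1/2; 0 -2 0 12; 0 0 2 -10; 0 0 0 1]
T4·…·T1 = [-1/2 0 0 5/2; 0 -2 0 6; 0 0 2 -9; 0 0 0 1]
T5·…·T1 = [-3/4 0 0 15/4; 0 4 0 -12; 0 0 6 -27; 0 0 0 1]
T6·…·T1 = [-3/4 0 0 15/4; 0 -16/5 -18/5 129/5; 0 12/5 -24/5 72/5; 0 0 0 1]
det M = -18; M⁻¹ = [-4/3 0 0 5; 0 -1/5 3/20 3; 0 -1/10 -2/15 9/2; 0 0 0 1]
M⁻¹ · (6, 113/5, 9/5)ᵀ = (-3, -5/4, 2)ᵀ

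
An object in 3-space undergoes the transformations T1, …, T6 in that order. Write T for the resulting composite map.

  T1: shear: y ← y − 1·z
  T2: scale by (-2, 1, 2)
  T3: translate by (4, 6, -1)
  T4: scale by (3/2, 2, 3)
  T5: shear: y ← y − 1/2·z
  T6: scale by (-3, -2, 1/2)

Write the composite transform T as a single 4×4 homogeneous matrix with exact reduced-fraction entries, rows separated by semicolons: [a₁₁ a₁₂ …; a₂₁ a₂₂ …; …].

T = [9 0 0 -18; 0 -4 10 -27; 0 0 3 -3/2; 0 0 0 1]

T1 = [1 0 0 0; 0 1 -1 0; 0 0 1 0; 0 0 0 1]
T2·T1 = [-2 0 0 0; 0 1 -1 0; 0 0 2 0; 0 0 0 1]
T3·…·T1 = [-2 0 0 4; 0 1 -1 6; 0 0 2 -1; 0 0 0 1]
T4·…·T1 = [-3 0 0 6; 0 2 -2 12; 0 0 6 -3; 0 0 0 1]
T5·…·T1 = [-3 0 0 6; 0 2 -5 27/2; 0 0 6 -3; 0 0 0 1]
T6·…·T1 = [9 0 0 -18; 0 -4 10 -27; 0 0 3 -3/2; 0 0 0 1]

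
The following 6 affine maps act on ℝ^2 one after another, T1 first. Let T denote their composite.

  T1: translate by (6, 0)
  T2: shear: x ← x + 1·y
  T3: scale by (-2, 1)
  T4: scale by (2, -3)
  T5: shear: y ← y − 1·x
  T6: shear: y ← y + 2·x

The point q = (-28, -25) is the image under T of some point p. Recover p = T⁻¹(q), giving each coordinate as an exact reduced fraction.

p = (2, -1)

T1 = [1 0 6; 0 1 0; 0 0 1]
T2·T1 = [1 1 6; 0 1 0; 0 0 1]
T3·…·T1 = [-2 -2 -12; 0 1 0; 0 0 1]
T4·…·T1 = [-4 -4 -24; 0 -3 0; 0 0 1]
T5·…·T1 = [-4 -4 -24; 4 1 24; 0 0 1]
T6·…·T1 = [-4 -4 -24; -4 -7 -24; 0 0 1]
det M = 12; M⁻¹ = [-7/12 1/3 -6; 1/3 -1/3 0; 0 0 1]
M⁻¹ · (-28, -25)ᵀ = (2, -1)ᵀ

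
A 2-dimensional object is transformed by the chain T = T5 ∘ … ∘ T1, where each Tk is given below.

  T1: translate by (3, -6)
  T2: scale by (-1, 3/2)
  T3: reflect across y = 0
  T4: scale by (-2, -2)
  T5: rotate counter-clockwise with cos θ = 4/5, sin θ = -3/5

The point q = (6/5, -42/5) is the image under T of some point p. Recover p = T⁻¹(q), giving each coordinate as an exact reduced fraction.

T1 = [1 0 3; 0 1 -6; 0 0 1]
T2·T1 = [-1 0 -3; 0 3/2 -9; 0 0 1]
T3·…·T1 = [-1 0 -3; 0 -3/2 9; 0 0 1]
T4·…·T1 = [2 0 6; 0 3 -18; 0 0 1]
T5·…·T1 = [8/5 9/5 -6; -6/5 12/5 -18; 0 0 1]
det M = 6; M⁻¹ = [2/5 -3/10 -3; 1/5 4/15 6; 0 0 1]
M⁻¹ · (6/5, -42/5)ᵀ = (0, 4)ᵀ

p = (0, 4)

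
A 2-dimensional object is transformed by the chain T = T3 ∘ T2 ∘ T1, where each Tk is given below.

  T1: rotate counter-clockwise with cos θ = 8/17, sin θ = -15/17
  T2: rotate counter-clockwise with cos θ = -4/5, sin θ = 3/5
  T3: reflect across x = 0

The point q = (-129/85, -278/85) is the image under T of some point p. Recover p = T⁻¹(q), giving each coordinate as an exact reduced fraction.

p = (-3, -2)

T1 = [8/17 15/17 0; -15/17 8/17 0; 0 0 1]
T2·T1 = [13/85 -84/85 0; 84/85 13/85 0; 0 0 1]
T3·…·T1 = [-13/85 84/85 0; 84/85 13/85 0; 0 0 1]
det M = -1; M⁻¹ = [-13/85 84/85 0; 84/85 13/85 0; 0 0 1]
M⁻¹ · (-129/85, -278/85)ᵀ = (-3, -2)ᵀ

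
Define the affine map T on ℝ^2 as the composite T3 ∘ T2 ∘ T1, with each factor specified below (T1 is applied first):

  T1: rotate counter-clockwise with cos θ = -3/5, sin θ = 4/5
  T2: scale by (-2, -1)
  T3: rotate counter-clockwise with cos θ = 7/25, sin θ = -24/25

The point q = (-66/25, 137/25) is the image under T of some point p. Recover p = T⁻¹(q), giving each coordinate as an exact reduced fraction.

T1 = [-3/5 -4/5 0; 4/5 -3/5 0; 0 0 1]
T2·T1 = [6/5 8/5 0; -4/5 3/5 0; 0 0 1]
T3·…·T1 = [-54/125 128/125 0; -172/125 -171/125 0; 0 0 1]
det M = 2; M⁻¹ = [-171/250 -64/125 0; 86/125 -27/125 0; 0 0 1]
M⁻¹ · (-66/25, 137/25)ᵀ = (-1, -3)ᵀ

p = (-1, -3)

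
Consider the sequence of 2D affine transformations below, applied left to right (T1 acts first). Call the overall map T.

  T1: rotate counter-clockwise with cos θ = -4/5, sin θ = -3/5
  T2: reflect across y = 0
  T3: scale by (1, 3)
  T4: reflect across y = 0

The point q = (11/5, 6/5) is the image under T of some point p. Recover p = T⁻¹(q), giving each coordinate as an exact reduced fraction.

T1 = [-4/5 3/5 0; -3/5 -4/5 0; 0 0 1]
T2·T1 = [-4/5 3/5 0; 3/5 4/5 0; 0 0 1]
T3·…·T1 = [-4/5 3/5 0; 9/5 12/5 0; 0 0 1]
T4·…·T1 = [-4/5 3/5 0; -9/5 -12/5 0; 0 0 1]
det M = 3; M⁻¹ = [-4/5 -1/5 0; 3/5 -4/15 0; 0 0 1]
M⁻¹ · (11/5, 6/5)ᵀ = (-2, 1)ᵀ

p = (-2, 1)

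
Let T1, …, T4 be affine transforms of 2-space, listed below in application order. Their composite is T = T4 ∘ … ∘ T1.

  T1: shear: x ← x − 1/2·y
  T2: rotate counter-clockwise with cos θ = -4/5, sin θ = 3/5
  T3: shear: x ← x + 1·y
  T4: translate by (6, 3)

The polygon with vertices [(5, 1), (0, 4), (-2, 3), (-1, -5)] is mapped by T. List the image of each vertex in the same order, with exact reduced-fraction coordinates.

image vertices: (37/10, 49/10), (4/5, -7/5), (5/2, -3/2), (127/10, 79/10)

T1 shear: x ← x − 1/2·y: (5, 1) → (9/2, 1); (0, 4) → (-2, 4); (-2, 3) → (-7/2, 3); (-1, -5) → (3/2, -5)
T2 rotate counter-clockwise with cos θ = -4/5, sin θ = 3/5: (9/2, 1) → (-21/5, 19/10); (-2, 4) → (-4/5, -22/5); (-7/2, 3) → (1, -9/2); (3/2, -5) → (9/5, 49/10)
T3 shear: x ← x + 1·y: (-21/5, 19/10) → (-23/10, 19/10); (-4/5, -22/5) → (-26/5, -22/5); (1, -9/2) → (-7/2, -9/2); (9/5, 49/10) → (67/10, 49/10)
T4 translate by (6, 3): (-23/10, 19/10) → (37/10, 49/10); (-26/5, -22/5) → (4/5, -7/5); (-7/2, -9/2) → (5/2, -3/2); (67/10, 49/10) → (127/10, 79/10)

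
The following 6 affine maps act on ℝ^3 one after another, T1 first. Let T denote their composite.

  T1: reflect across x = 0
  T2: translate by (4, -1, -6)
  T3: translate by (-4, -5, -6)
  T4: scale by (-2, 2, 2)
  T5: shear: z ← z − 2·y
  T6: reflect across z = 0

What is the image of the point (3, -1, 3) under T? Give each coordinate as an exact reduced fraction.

T1 reflect across x = 0: (3, -1, 3) → (-3, -1, 3)
T2 translate by (4, -1, -6): (-3, -1, 3) → (1, -2, -3)
T3 translate by (-4, -5, -6): (1, -2, -3) → (-3, -7, -9)
T4 scale by (-2, 2, 2): (-3, -7, -9) → (6, -14, -18)
T5 shear: z ← z − 2·y: (6, -14, -18) → (6, -14, 10)
T6 reflect across z = 0: (6, -14, 10) → (6, -14, -10)

T(p) = (6, -14, -10)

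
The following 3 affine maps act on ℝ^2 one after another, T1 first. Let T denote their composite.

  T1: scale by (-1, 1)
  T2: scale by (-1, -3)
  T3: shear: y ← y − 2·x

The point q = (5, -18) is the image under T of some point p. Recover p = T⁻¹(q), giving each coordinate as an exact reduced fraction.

p = (5, 8/3)

T1 = [-1 0 0; 0 1 0; 0 0 1]
T2·T1 = [1 0 0; 0 -3 0; 0 0 1]
T3·…·T1 = [1 0 0; -2 -3 0; 0 0 1]
det M = -3; M⁻¹ = [1 0 0; -2/3 -1/3 0; 0 0 1]
M⁻¹ · (5, -18)ᵀ = (5, 8/3)ᵀ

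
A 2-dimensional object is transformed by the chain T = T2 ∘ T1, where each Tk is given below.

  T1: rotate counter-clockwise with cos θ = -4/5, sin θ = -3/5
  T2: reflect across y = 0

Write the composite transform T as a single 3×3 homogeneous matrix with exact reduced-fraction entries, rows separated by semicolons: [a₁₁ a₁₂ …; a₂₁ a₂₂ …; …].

T1 = [-4/5 3/5 0; -3/5 -4/5 0; 0 0 1]
T2·T1 = [-4/5 3/5 0; 3/5 4/5 0; 0 0 1]

T = [-4/5 3/5 0; 3/5 4/5 0; 0 0 1]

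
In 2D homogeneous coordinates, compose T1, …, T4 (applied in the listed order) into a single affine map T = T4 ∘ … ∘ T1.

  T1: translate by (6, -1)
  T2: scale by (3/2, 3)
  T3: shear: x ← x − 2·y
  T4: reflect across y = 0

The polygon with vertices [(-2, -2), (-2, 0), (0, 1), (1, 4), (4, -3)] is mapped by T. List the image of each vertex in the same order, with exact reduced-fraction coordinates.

T1 translate by (6, -1): (-2, -2) → (4, -3); (-2, 0) → (4, -1); (0, 1) → (6, 0); (1, 4) → (7, 3); (4, -3) → (10, -4)
T2 scale by (3/2, 3): (4, -3) → (6, -9); (4, -1) → (6, -3); (6, 0) → (9, 0); (7, 3) → (21/2, 9); (10, -4) → (15, -12)
T3 shear: x ← x − 2·y: (6, -9) → (24, -9); (6, -3) → (12, -3); (9, 0) → (9, 0); (21/2, 9) → (-15/2, 9); (15, -12) → (39, -12)
T4 reflect across y = 0: (24, -9) → (24, 9); (12, -3) → (12, 3); (9, 0) → (9, 0); (-15/2, 9) → (-15/2, -9); (39, -12) → (39, 12)

image vertices: (24, 9), (12, 3), (9, 0), (-15/2, -9), (39, 12)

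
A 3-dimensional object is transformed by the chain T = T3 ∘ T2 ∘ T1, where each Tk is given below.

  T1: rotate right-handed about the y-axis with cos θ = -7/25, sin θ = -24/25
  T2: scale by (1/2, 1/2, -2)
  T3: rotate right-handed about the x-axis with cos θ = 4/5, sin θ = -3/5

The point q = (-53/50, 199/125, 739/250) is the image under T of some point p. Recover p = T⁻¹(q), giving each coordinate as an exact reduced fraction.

p = (-1, -1, 5/2)

T1 = [-7/25 0 -24/25 0; 0 1 0 0; 24/25 0 -7/25 0; 0 0 0 1]
T2·T1 = [-7/50 0 -12/25 0; 0 1/2 0 0; -48/25 0 14/25 0; 0 0 0 1]
T3·…·T1 = [-7/50 0 -12/25 0; -144/125 2/5 42/125 0; -192/125 -3/10 56/125 0; 0 0 0 1]
det M = -1/2; M⁻¹ = [-14/25 -36/125 -48/125 0; 0 8/5 -6/5 0; -48/25 21/250 14/125 0; 0 0 0 1]
M⁻¹ · (-53/50, 199/125, 739/250)ᵀ = (-1, -1, 5/2)ᵀ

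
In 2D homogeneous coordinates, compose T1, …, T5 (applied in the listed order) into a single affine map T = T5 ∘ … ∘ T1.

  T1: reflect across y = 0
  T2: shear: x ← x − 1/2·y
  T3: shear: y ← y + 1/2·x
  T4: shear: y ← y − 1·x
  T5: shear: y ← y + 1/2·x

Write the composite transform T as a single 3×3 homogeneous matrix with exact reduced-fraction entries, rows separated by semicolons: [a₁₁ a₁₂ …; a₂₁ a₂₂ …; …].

T1 = [1 0 0; 0 -1 0; 0 0 1]
T2·T1 = [1 1/2 0; 0 -1 0; 0 0 1]
T3·…·T1 = [1 1/2 0; 1/2 -3/4 0; 0 0 1]
T4·…·T1 = [1 1/2 0; -1/2 -5/4 0; 0 0 1]
T5·…·T1 = [1 1/2 0; 0 -1 0; 0 0 1]

T = [1 1/2 0; 0 -1 0; 0 0 1]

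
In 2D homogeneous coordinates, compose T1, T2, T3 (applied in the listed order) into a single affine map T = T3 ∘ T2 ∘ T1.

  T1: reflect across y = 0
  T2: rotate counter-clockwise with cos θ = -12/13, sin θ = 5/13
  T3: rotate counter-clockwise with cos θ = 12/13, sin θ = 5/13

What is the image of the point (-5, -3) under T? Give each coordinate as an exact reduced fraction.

T(p) = (5, -3)

T1 reflect across y = 0: (-5, -3) → (-5, 3)
T2 rotate counter-clockwise with cos θ = -12/13, sin θ = 5/13: (-5, 3) → (45/13, -61/13)
T3 rotate counter-clockwise with cos θ = 12/13, sin θ = 5/13: (45/13, -61/13) → (5, -3)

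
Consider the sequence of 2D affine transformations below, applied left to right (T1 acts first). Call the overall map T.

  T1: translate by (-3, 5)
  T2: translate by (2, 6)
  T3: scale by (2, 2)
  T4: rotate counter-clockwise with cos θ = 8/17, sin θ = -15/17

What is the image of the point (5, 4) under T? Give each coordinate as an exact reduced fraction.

T1 translate by (-3, 5): (5, 4) → (2, 9)
T2 translate by (2, 6): (2, 9) → (4, 15)
T3 scale by (2, 2): (4, 15) → (8, 30)
T4 rotate counter-clockwise with cos θ = 8/17, sin θ = -15/17: (8, 30) → (514/17, 120/17)

T(p) = (514/17, 120/17)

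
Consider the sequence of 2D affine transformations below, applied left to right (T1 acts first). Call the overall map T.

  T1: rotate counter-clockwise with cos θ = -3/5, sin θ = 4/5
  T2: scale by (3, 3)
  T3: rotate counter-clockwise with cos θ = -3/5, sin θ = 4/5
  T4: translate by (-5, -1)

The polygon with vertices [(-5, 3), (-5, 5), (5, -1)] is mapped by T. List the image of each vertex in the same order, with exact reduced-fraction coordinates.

T1 rotate counter-clockwise with cos θ = -3/5, sin θ = 4/5: (-5, 3) → (3/5, -29/5); (-5, 5) → (-1, -7); (5, -1) → (-11/5, 23/5)
T2 scale by (3, 3): (3/5, -29/5) → (9/5, -87/5); (-1, -7) → (-3, -21); (-11/5, 23/5) → (-33/5, 69/5)
T3 rotate counter-clockwise with cos θ = -3/5, sin θ = 4/5: (9/5, -87/5) → (321/25, 297/25); (-3, -21) → (93/5, 51/5); (-33/5, 69/5) → (-177/25, -339/25)
T4 translate by (-5, -1): (321/25, 297/25) → (196/25, 272/25); (93/5, 51/5) → (68/5, 46/5); (-177/25, -339/25) → (-302/25, -364/25)

image vertices: (196/25, 272/25), (68/5, 46/5), (-302/25, -364/25)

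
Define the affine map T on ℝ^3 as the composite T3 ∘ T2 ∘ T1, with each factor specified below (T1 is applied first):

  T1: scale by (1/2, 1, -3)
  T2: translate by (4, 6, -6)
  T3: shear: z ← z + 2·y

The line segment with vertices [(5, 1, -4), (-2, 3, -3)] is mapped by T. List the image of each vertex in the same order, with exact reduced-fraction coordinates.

image vertices: (13/2, 7, 20), (3, 9, 21)

T1 scale by (1/2, 1, -3): (5, 1, -4) → (5/2, 1, 12); (-2, 3, -3) → (-1, 3, 9)
T2 translate by (4, 6, -6): (5/2, 1, 12) → (13/2, 7, 6); (-1, 3, 9) → (3, 9, 3)
T3 shear: z ← z + 2·y: (13/2, 7, 6) → (13/2, 7, 20); (3, 9, 3) → (3, 9, 21)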